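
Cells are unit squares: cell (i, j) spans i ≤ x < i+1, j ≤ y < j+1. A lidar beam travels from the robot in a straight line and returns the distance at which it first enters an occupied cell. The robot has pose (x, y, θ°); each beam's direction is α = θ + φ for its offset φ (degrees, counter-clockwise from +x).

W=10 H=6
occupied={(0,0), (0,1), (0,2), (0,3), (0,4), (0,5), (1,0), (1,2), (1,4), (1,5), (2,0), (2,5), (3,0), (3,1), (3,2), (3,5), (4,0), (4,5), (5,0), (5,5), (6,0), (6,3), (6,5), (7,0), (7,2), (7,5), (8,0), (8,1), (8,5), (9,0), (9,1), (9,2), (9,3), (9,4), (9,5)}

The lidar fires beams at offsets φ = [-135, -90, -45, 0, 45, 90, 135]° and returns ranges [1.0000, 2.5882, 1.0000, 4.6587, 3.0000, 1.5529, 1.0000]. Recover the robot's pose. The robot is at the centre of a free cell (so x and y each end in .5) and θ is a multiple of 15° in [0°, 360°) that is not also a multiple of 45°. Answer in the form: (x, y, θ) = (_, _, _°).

The pose lattice has 25·16 = 400 candidates. Test each by forward raycasting.
  (5.5, 2.5, 165°): beam 3 = 2.8868 ≠ 1.0000 ✗
  (4.5, 1.5, 195°): beam 1 = 4.0415 ≠ 1.0000 ✗
  (7.5, 1.5, 285°): beam 1 = 6.3509 ≠ 1.0000 ✗
  (8.5, 4.5, 15°): beam 1 = 1.7321 ≠ 1.0000 ✗
  …
  (2.5, 3.5, 345°): r_1=1.0000, r_2=2.5882, r_3=1.0000, r_4=4.6587, r_5=3.0000, r_6=1.5529, r_7=1.0000 — all match ✓
Unique over the lattice → pose = (2.5, 3.5, 345°).

(x, y, θ) = (2.5, 3.5, 345°)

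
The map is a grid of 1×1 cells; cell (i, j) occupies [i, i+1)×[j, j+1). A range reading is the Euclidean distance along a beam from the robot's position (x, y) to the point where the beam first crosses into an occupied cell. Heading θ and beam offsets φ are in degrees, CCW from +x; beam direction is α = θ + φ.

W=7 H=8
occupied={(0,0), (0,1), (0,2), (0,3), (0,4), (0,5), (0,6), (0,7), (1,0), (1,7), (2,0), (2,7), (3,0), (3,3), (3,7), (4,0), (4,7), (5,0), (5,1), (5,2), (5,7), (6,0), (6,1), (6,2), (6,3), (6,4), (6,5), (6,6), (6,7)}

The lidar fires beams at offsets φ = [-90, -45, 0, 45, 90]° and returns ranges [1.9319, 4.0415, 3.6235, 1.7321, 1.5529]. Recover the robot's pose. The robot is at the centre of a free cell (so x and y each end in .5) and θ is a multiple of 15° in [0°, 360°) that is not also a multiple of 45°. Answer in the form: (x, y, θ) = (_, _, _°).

The pose lattice has 27·16 = 432 candidates. Test each by forward raycasting.
  (5.5, 6.5, 330°): beam 1 = 3.0000 ≠ 1.9319 ✗
  (5.5, 3.5, 150°): beam 1 = 1.0000 ≠ 1.9319 ✗
  (4.5, 2.5, 105°): beam 1 = 0.5176 ≠ 1.9319 ✗
  (5.5, 3.5, 60°): beam 1 = 0.5774 ≠ 1.9319 ✗
  …
  (2.5, 5.5, 15°): r_1=1.9319, r_2=4.0415, r_3=3.6235, r_4=1.7321, r_5=1.5529 — all match ✓
Only this pose fits every beam.

(x, y, θ) = (2.5, 5.5, 15°)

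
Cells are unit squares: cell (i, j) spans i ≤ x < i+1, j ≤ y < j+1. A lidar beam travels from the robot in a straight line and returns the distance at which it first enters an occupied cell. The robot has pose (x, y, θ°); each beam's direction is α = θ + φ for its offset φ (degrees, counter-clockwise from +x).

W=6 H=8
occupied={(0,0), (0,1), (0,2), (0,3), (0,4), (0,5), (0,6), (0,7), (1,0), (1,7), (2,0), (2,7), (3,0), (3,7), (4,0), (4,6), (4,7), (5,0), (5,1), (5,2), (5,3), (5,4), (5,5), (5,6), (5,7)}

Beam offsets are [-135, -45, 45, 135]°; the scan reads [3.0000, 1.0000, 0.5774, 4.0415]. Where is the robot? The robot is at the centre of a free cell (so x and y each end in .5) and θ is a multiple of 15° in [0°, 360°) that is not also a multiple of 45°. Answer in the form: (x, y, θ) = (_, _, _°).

(x, y, θ) = (1.5, 4.5, 165°)

The pose lattice has 23·16 = 368 candidates. Test each by forward raycasting.
  (1.5, 1.5, 150°): beam 1 = 3.6235 ≠ 3.0000 ✗
  (2.5, 5.5, 300°): beam 1 = 1.5529 ≠ 3.0000 ✗
  (4.5, 5.5, 150°): beam 1 = 0.5176 ≠ 3.0000 ✗
  (2.5, 5.5, 345°): beam 1 = 1.7321 ≠ 3.0000 ✗
  …
  (1.5, 4.5, 165°): r_1=3.0000, r_2=1.0000, r_3=0.5774, r_4=4.0415 — all match ✓
Unique over the lattice → pose = (1.5, 4.5, 165°).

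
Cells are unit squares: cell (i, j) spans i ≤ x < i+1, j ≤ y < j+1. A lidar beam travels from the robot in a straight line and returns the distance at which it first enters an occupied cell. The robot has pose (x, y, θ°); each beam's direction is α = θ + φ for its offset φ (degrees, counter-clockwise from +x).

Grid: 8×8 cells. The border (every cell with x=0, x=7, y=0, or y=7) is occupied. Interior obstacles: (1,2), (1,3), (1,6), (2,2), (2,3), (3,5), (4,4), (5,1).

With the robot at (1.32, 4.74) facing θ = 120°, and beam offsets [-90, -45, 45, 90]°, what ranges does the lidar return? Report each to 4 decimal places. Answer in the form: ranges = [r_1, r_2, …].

ranges = [1.9399, 1.3044, 0.3313, 0.3695]

beam 1: φ=-90°, α=30°
  d=(0.8660,0.5000)  start (1,4)  tX=0.7852 tY=0.5200  stride 1/|dx|=1.1547 1/|dy|=2.0000
    cross y-line → (1,5), t=0.5200
    cross x-line → (2,5), t=0.7852
    cross x-line → (3,5), t=1.9399 (wall)
  → r_1 = 1.9399
beam 2: φ=-45°, α=75°
  d=(0.2588,0.9659)  start (1,4)  tX=2.6273 tY=0.2692  stride 1/|dx|=3.8637 1/|dy|=1.0353
    cross y-line → (1,5), t=0.2692
    cross y-line → (1,6), t=1.3044 (wall)
  → r_2 = 1.3044
beam 3: φ=45°, α=165°
  d=(-0.9659,0.2588)  start (1,4)  tX=0.3313 tY=1.0046  stride 1/|dx|=1.0353 1/|dy|=3.8637
    cross x-line → (0,4), t=0.3313 (wall)
  → r_3 = 0.3313
beam 4: φ=90°, α=210°
  d=(-0.8660,-0.5000)  start (1,4)  tX=0.3695 tY=1.4800  stride 1/|dx|=1.1547 1/|dy|=2.0000
    cross x-line → (0,4), t=0.3695 (wall)
  → r_4 = 0.3695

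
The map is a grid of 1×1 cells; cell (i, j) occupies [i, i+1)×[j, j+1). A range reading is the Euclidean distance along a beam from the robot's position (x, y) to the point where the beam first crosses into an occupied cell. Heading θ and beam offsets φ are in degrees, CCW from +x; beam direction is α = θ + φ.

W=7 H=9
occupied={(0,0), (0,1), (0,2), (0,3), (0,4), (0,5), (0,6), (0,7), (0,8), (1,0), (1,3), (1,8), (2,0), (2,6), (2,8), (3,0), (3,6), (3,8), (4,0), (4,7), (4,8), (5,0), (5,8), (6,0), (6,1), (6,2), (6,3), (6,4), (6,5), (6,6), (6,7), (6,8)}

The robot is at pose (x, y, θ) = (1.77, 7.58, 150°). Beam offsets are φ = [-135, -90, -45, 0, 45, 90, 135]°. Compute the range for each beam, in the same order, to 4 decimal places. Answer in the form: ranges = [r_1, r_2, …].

beam 1: φ=-135°, α=15°
  d=(0.9659,0.2588)  start (1,7)  tX=0.2381 tY=1.6228  stride 1/|dx|=1.0353 1/|dy|=3.8637
    cross x-line → (2,7), t=0.2381
    cross x-line → (3,7), t=1.2734
    cross y-line → (3,8), t=1.6228 (wall)
  → r_1 = 1.6228
beam 2: φ=-90°, α=60°
  d=(0.5000,0.8660)  start (1,7)  tX=0.4600 tY=0.4850  stride 1/|dx|=2.0000 1/|dy|=1.1547
    cross x-line → (2,7), t=0.4600
    cross y-line → (2,8), t=0.4850 (wall)
  → r_2 = 0.4850
beam 3: φ=-45°, α=105°
  d=(-0.2588,0.9659)  start (1,7)  tX=2.9751 tY=0.4348  stride 1/|dx|=3.8637 1/|dy|=1.0353
    cross y-line → (1,8), t=0.4348 (wall)
  → r_3 = 0.4348
beam 4: φ=0°, α=150°
  d=(-0.8660,0.5000)  start (1,7)  tX=0.8891 tY=0.8400  stride 1/|dx|=1.1547 1/|dy|=2.0000
    cross y-line → (1,8), t=0.8400 (wall)
  → r_4 = 0.8400
beam 5: φ=45°, α=195°
  d=(-0.9659,-0.2588)  start (1,7)  tX=0.7972 tY=2.2409  stride 1/|dx|=1.0353 1/|dy|=3.8637
    cross x-line → (0,7), t=0.7972 (wall)
  → r_5 = 0.7972
beam 6: φ=90°, α=240°
  d=(-0.5000,-0.8660)  start (1,7)  tX=1.5400 tY=0.6697  stride 1/|dx|=2.0000 1/|dy|=1.1547
    cross y-line → (1,6), t=0.6697
    cross x-line → (0,6), t=1.5400 (wall)
  → r_6 = 1.5400
beam 7: φ=135°, α=285°
  d=(0.2588,-0.9659)  start (1,7)  tX=0.8887 tY=0.6005  stride 1/|dx|=3.8637 1/|dy|=1.0353
    cross y-line → (1,6), t=0.6005
    cross x-line → (2,6), t=0.8887 (wall)
  → r_7 = 0.8887

ranges = [1.6228, 0.4850, 0.4348, 0.8400, 0.7972, 1.5400, 0.8887]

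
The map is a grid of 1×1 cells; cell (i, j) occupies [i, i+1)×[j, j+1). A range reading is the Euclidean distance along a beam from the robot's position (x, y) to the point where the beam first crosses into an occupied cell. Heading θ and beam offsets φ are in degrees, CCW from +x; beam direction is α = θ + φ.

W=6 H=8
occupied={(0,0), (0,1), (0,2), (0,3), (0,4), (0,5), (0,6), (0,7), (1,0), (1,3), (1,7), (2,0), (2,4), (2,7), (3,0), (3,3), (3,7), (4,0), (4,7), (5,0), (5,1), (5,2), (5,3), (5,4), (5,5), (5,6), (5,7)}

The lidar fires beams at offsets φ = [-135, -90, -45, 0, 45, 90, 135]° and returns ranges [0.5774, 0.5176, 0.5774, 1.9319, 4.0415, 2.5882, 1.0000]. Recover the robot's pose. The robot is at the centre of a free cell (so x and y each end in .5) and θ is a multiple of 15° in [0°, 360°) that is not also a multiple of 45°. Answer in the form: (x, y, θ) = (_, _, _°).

The pose lattice has 21·16 = 336 candidates. Test each by forward raycasting.
  (4.5, 3.5, 300°): beam 1 = 0.5176 ≠ 0.5774 ✗
  (1.5, 5.5, 75°): beam 1 = 1.0000 ≠ 0.5774 ✗
  (1.5, 2.5, 15°): beam 1 = 1.0000 ≠ 0.5774 ✗
  …
  (4.5, 6.5, 165°): r_1=0.5774, r_2=0.5176, r_3=0.5774, r_4=1.9319, r_5=4.0415, r_6=2.5882, r_7=1.0000 — all match ✓
Unique over the lattice → pose = (4.5, 6.5, 165°).

(x, y, θ) = (4.5, 6.5, 165°)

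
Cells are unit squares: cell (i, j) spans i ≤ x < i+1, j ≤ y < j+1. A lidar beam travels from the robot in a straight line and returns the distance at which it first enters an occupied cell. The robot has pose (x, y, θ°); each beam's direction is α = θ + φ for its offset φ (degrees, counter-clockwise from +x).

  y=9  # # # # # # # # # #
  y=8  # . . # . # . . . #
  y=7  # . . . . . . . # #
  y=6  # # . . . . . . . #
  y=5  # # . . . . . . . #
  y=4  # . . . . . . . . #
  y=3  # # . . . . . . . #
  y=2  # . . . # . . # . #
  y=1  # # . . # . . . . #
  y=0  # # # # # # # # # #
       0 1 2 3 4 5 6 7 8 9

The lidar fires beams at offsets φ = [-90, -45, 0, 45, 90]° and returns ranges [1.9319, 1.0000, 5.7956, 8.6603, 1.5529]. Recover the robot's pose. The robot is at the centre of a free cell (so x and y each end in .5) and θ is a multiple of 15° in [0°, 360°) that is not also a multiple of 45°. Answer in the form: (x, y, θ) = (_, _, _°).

Candidates: 54 free-cell centres × 16 headings = 864 poses. Raycast each; keep the one whose scan matches to 4 dp.
  (7.5, 3.5, 120°): beam 1 = 1.7321 ≠ 1.9319 ✗
  (7.5, 1.5, 150°): beam 1 = 0.5774 ≠ 1.9319 ✗
  (4.5, 6.5, 255°): beam 1 = 3.6235 ≠ 1.9319 ✗
  (2.5, 7.5, 60°): beam 1 = 7.5056 ≠ 1.9319 ✗
  (7.5, 7.5, 60°): beam 1 = 0.5774 ≠ 1.9319 ✗
  …
  (6.5, 1.5, 75°): r_1=1.9319, r_2=1.0000, r_3=5.7956, r_4=8.6603, r_5=1.5529 — all match ✓
Only this pose fits every beam.

(x, y, θ) = (6.5, 1.5, 75°)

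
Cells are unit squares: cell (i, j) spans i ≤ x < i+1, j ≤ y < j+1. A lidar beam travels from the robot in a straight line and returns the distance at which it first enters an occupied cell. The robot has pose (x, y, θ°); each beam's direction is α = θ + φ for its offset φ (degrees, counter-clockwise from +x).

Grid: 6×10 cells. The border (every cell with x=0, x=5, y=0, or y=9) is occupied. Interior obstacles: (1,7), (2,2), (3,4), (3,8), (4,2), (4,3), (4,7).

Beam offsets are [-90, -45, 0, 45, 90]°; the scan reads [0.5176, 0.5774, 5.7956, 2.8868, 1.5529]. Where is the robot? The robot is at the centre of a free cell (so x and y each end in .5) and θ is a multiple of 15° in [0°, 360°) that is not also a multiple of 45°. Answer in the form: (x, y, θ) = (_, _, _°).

(x, y, θ) = (2.5, 7.5, 255°)

Enumerate (i+0.5, j+0.5, θ) over the 25 free cells and 16 admissible headings. For each, cast all 5 beams and compare to the given ranges.
  (4.5, 5.5, 15°): beam 1 = 1.5529 ≠ 0.5176 ✗
  (4.5, 8.5, 210°): beam 1 = 0.5774 ≠ 0.5176 ✗
  (1.5, 6.5, 255°): beam 3 = 1.9319 ≠ 5.7956 ✗
  (3.5, 6.5, 255°): beam 1 = 1.9319 ≠ 0.5176 ✗
  …
  (2.5, 7.5, 255°): r_1=0.5176, r_2=0.5774, r_3=5.7956, r_4=2.8868, r_5=1.5529 — all match ✓
Unique over the lattice → pose = (2.5, 7.5, 255°).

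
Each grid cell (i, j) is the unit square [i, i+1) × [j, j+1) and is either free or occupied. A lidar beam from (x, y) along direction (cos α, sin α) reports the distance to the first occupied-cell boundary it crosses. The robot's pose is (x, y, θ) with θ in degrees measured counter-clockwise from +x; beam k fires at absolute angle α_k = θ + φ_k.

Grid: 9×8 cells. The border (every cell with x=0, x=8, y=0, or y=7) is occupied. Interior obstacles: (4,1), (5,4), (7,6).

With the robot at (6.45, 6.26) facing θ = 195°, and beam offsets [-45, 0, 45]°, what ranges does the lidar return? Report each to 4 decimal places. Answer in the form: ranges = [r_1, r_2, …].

beam 1: φ=-45°, α=150°
  direction (-0.8660, 0.5000); cell (6,6); t to first gridline: x 0.5196, y 1.4800 (then +1.1547 / +2.0000)
    (5,6) via x @ 0.5196
    (5,7) via y @ 1.4800  # hit
  → r_1 = 1.4800
beam 2: φ=0°, α=195°
  direction (-0.9659, -0.2588); cell (6,6); t to first gridline: x 0.4659, y 1.0046 (then +1.0353 / +3.8637)
    (5,6) via x @ 0.4659
    (5,5) via y @ 1.0046
    (4,5) via x @ 1.5012
    (3,5) via x @ 2.5364
    (2,5) via x @ 3.5717
    (1,5) via x @ 4.6070
    (1,4) via y @ 4.8683
    (0,4) via x @ 5.6423  # hit
  → r_2 = 5.6423
beam 3: φ=45°, α=240°
  direction (-0.5000, -0.8660); cell (6,6); t to first gridline: x 0.9000, y 0.3002 (then +2.0000 / +1.1547)
    (6,5) via y @ 0.3002
    (5,5) via x @ 0.9000
    (5,4) via y @ 1.4549  # hit
  → r_3 = 1.4549

ranges = [1.4800, 5.6423, 1.4549]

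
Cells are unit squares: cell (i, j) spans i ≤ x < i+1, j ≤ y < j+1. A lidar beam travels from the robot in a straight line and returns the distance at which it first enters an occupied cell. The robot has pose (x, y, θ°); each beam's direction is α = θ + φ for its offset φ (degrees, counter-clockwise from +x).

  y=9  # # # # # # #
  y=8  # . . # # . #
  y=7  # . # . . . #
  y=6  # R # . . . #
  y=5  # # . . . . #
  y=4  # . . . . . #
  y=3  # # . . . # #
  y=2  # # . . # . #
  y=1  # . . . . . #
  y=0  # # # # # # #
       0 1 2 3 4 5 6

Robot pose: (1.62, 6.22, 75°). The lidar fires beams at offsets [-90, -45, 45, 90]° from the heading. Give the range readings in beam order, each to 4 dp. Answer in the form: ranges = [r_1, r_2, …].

ranges = [0.3934, 0.4388, 1.2400, 0.6419]

beam 1: φ=-90°, α=345°
  d=(0.9659,-0.2588)  start (1,6)  tX=0.3934 tY=0.8500  stride 1/|dx|=1.0353 1/|dy|=3.8637
    cross x-line → (2,6), t=0.3934 (wall)
  → r_1 = 0.3934
beam 2: φ=-45°, α=30°
  d=(0.8660,0.5000)  start (1,6)  tX=0.4388 tY=1.5600  stride 1/|dx|=1.1547 1/|dy|=2.0000
    cross x-line → (2,6), t=0.4388 (wall)
  → r_2 = 0.4388
beam 3: φ=45°, α=120°
  d=(-0.5000,0.8660)  start (1,6)  tX=1.2400 tY=0.9007  stride 1/|dx|=2.0000 1/|dy|=1.1547
    cross y-line → (1,7), t=0.9007
    cross x-line → (0,7), t=1.2400 (wall)
  → r_3 = 1.2400
beam 4: φ=90°, α=165°
  d=(-0.9659,0.2588)  start (1,6)  tX=0.6419 tY=3.0137  stride 1/|dx|=1.0353 1/|dy|=3.8637
    cross x-line → (0,6), t=0.6419 (wall)
  → r_4 = 0.6419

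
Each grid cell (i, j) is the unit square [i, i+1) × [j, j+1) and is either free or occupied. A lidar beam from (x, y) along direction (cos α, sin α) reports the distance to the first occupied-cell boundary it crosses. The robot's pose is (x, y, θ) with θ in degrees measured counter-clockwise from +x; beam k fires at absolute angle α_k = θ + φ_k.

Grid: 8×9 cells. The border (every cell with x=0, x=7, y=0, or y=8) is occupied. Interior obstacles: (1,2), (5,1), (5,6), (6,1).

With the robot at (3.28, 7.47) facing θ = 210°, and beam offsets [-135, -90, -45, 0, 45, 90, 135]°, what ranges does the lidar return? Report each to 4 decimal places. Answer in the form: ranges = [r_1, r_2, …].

beam 1: φ=-135°, α=75°
  dir = (cos 75°, sin 75°) = (0.2588, 0.9659); from cell (3,7)
  next x-line at t=2.7819, next y-line at t=0.5487; Δt_x=3.8637, Δt_y=1.0353
    y: enter (3,8) at t=0.5487 ← occupied
  → r_1 = 0.5487
beam 2: φ=-90°, α=120°
  dir = (cos 120°, sin 120°) = (-0.5000, 0.8660); from cell (3,7)
  next x-line at t=0.5600, next y-line at t=0.6120; Δt_x=2.0000, Δt_y=1.1547
    x: enter (2,7) at t=0.5600
    y: enter (2,8) at t=0.6120 ← occupied
  → r_2 = 0.6120
beam 3: φ=-45°, α=165°
  dir = (cos 165°, sin 165°) = (-0.9659, 0.2588); from cell (3,7)
  next x-line at t=0.2899, next y-line at t=2.0478; Δt_x=1.0353, Δt_y=3.8637
    x: enter (2,7) at t=0.2899
    x: enter (1,7) at t=1.3252
    y: enter (1,8) at t=2.0478 ← occupied
  → r_3 = 2.0478
beam 4: φ=0°, α=210°
  dir = (cos 210°, sin 210°) = (-0.8660, -0.5000); from cell (3,7)
  next x-line at t=0.3233, next y-line at t=0.9400; Δt_x=1.1547, Δt_y=2.0000
    x: enter (2,7) at t=0.3233
    y: enter (2,6) at t=0.9400
    x: enter (1,6) at t=1.4780
    x: enter (0,6) at t=2.6327 ← occupied
  → r_4 = 2.6327
beam 5: φ=45°, α=255°
  dir = (cos 255°, sin 255°) = (-0.2588, -0.9659); from cell (3,7)
  next x-line at t=1.0818, next y-line at t=0.4866; Δt_x=3.8637, Δt_y=1.0353
    y: enter (3,6) at t=0.4866
    x: enter (2,6) at t=1.0818
    y: enter (2,5) at t=1.5219
    y: enter (2,4) at t=2.5571
    y: enter (2,3) at t=3.5924
    y: enter (2,2) at t=4.6277
    x: enter (1,2) at t=4.9455 ← occupied
  → r_5 = 4.9455
beam 6: φ=90°, α=300°
  dir = (cos 300°, sin 300°) = (0.5000, -0.8660); from cell (3,7)
  next x-line at t=1.4400, next y-line at t=0.5427; Δt_x=2.0000, Δt_y=1.1547
    y: enter (3,6) at t=0.5427
    x: enter (4,6) at t=1.4400
    y: enter (4,5) at t=1.6974
    y: enter (4,4) at t=2.8521
    x: enter (5,4) at t=3.4400
    y: enter (5,3) at t=4.0068
    y: enter (5,2) at t=5.1615
    x: enter (6,2) at t=5.4400
    y: enter (6,1) at t=6.3162 ← occupied
  → r_6 = 6.3162
beam 7: φ=135°, α=345°
  dir = (cos 345°, sin 345°) = (0.9659, -0.2588); from cell (3,7)
  next x-line at t=0.7454, next y-line at t=1.8159; Δt_x=1.0353, Δt_y=3.8637
    x: enter (4,7) at t=0.7454
    x: enter (5,7) at t=1.7807
    y: enter (5,6) at t=1.8159 ← occupied
  → r_7 = 1.8159

ranges = [0.5487, 0.6120, 2.0478, 2.6327, 4.9455, 6.3162, 1.8159]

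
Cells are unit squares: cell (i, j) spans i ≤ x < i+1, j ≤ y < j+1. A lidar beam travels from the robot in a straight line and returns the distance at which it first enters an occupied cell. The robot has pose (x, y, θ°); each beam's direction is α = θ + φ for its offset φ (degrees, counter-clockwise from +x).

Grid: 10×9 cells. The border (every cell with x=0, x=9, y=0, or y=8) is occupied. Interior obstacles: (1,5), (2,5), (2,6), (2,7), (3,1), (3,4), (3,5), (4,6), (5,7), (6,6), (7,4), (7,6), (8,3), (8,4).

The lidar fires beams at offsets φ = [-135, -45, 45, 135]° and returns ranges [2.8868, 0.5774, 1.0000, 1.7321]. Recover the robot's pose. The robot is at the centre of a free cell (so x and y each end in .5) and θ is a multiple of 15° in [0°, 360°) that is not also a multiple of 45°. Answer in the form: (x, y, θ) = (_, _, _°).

Enumerate (i+0.5, j+0.5, θ) over the 42 free cells and 16 admissible headings. For each, cast all 4 beams and compare to the given ranges.
  (5.5, 1.5, 255°): beam 1 = 3.0000 ≠ 2.8868 ✗
  (6.5, 2.5, 240°): beam 1 = 4.6587 ≠ 2.8868 ✗
  (2.5, 3.5, 75°): beam 1 = 1.7321 ≠ 2.8868 ✗
  (5.5, 1.5, 105°): beam 1 = 1.0000 ≠ 2.8868 ✗
  …
  (1.5, 2.5, 195°): r_1=2.8868, r_2=0.5774, r_3=1.0000, r_4=1.7321 — all match ✓
Only this pose fits every beam.

(x, y, θ) = (1.5, 2.5, 195°)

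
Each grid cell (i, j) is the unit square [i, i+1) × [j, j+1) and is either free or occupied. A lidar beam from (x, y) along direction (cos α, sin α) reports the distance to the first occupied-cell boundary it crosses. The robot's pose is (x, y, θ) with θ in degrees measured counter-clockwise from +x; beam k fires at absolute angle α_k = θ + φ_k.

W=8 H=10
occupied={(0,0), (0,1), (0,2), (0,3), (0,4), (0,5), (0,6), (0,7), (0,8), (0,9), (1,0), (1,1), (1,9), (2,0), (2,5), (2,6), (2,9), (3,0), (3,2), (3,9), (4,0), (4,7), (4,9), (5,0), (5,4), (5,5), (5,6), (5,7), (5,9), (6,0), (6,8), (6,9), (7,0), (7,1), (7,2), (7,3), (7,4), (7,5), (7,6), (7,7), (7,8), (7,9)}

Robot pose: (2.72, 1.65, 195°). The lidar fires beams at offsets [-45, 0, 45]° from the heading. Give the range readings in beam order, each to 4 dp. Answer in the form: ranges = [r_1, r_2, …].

ranges = [1.9861, 0.7454, 0.7506]

beam 1: φ=-45°, α=150°
  dir = (cos 150°, sin 150°) = (-0.8660, 0.5000); from cell (2,1)
  next x-line at t=0.8314, next y-line at t=0.7000; Δt_x=1.1547, Δt_y=2.0000
    y: enter (2,2) at t=0.7000
    x: enter (1,2) at t=0.8314
    x: enter (0,2) at t=1.9861 ← occupied
  → r_1 = 1.9861
beam 2: φ=0°, α=195°
  dir = (cos 195°, sin 195°) = (-0.9659, -0.2588); from cell (2,1)
  next x-line at t=0.7454, next y-line at t=2.5114; Δt_x=1.0353, Δt_y=3.8637
    x: enter (1,1) at t=0.7454 ← occupied
  → r_2 = 0.7454
beam 3: φ=45°, α=240°
  dir = (cos 240°, sin 240°) = (-0.5000, -0.8660); from cell (2,1)
  next x-line at t=1.4400, next y-line at t=0.7506; Δt_x=2.0000, Δt_y=1.1547
    y: enter (2,0) at t=0.7506 ← occupied
  → r_3 = 0.7506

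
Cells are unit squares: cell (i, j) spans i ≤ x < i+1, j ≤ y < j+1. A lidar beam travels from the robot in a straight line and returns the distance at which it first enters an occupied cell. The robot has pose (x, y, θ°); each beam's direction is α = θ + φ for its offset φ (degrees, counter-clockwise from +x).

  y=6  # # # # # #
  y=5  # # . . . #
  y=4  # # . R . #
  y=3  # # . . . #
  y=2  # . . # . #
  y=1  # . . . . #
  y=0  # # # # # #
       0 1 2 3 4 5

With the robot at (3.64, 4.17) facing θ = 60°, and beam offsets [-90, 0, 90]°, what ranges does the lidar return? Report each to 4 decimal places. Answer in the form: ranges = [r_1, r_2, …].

ranges = [1.5704, 2.1131, 1.8937]

beam 1: φ=-90°, α=330°
  direction (0.8660, -0.5000); cell (3,4); t to first gridline: x 0.4157, y 0.3400 (then +1.1547 / +2.0000)
    (3,3) via y @ 0.3400
    (4,3) via x @ 0.4157
    (5,3) via x @ 1.5704  # hit
  → r_1 = 1.5704
beam 2: φ=0°, α=60°
  direction (0.5000, 0.8660); cell (3,4); t to first gridline: x 0.7200, y 0.9584 (then +2.0000 / +1.1547)
    (4,4) via x @ 0.7200
    (4,5) via y @ 0.9584
    (4,6) via y @ 2.1131  # hit
  → r_2 = 2.1131
beam 3: φ=90°, α=150°
  direction (-0.8660, 0.5000); cell (3,4); t to first gridline: x 0.7390, y 1.6600 (then +1.1547 / +2.0000)
    (2,4) via x @ 0.7390
    (2,5) via y @ 1.6600
    (1,5) via x @ 1.8937  # hit
  → r_3 = 1.8937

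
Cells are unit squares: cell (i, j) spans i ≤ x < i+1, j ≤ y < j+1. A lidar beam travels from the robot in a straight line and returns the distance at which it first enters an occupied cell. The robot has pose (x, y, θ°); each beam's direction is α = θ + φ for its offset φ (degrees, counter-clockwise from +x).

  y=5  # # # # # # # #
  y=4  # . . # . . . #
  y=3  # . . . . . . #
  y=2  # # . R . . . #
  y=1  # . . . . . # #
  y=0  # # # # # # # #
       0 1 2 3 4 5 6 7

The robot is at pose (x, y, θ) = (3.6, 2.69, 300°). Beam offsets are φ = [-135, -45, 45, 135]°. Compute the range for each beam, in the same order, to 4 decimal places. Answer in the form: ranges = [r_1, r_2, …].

ranges = [2.6917, 1.7496, 2.6660, 1.3562]

beam 1: φ=-135°, α=165°
  d=(-0.9659,0.2588)  start (3,2)  tX=0.6212 tY=1.1977  stride 1/|dx|=1.0353 1/|dy|=3.8637
    cross x-line → (2,2), t=0.6212
    cross y-line → (2,3), t=1.1977
    cross x-line → (1,3), t=1.6564
    cross x-line → (0,3), t=2.6917 (wall)
  → r_1 = 2.6917
beam 2: φ=-45°, α=255°
  d=(-0.2588,-0.9659)  start (3,2)  tX=2.3182 tY=0.7143  stride 1/|dx|=3.8637 1/|dy|=1.0353
    cross y-line → (3,1), t=0.7143
    cross y-line → (3,0), t=1.7496 (wall)
  → r_2 = 1.7496
beam 3: φ=45°, α=345°
  d=(0.9659,-0.2588)  start (3,2)  tX=0.4141 tY=2.6660  stride 1/|dx|=1.0353 1/|dy|=3.8637
    cross x-line → (4,2), t=0.4141
    cross x-line → (5,2), t=1.4494
    cross x-line → (6,2), t=2.4847
    cross y-line → (6,1), t=2.6660 (wall)
  → r_3 = 2.6660
beam 4: φ=135°, α=75°
  d=(0.2588,0.9659)  start (3,2)  tX=1.5455 tY=0.3209  stride 1/|dx|=3.8637 1/|dy|=1.0353
    cross y-line → (3,3), t=0.3209
    cross y-line → (3,4), t=1.3562 (wall)
  → r_4 = 1.3562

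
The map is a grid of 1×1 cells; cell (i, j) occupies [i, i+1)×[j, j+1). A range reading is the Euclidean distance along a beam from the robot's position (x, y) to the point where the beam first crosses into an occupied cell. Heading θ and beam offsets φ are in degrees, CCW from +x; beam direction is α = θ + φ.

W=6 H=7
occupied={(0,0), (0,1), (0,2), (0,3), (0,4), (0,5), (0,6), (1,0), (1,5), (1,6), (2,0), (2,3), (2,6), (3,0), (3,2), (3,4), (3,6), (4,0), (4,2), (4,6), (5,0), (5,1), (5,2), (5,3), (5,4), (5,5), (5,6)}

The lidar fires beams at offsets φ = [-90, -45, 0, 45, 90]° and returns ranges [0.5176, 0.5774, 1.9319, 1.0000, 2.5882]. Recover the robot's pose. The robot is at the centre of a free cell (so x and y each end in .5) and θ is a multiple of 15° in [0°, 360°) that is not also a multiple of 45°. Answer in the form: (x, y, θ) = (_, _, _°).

Candidates: 15 free-cell centres × 16 headings = 240 poses. Raycast each; keep the one whose scan matches to 4 dp.
  (2.5, 2.5, 195°): beam 2 = 1.7321 ≠ 0.5774 ✗
  (1.5, 4.5, 285°): beam 2 = 1.0000 ≠ 0.5774 ✗
  (3.5, 1.5, 300°): beam 1 = 1.0000 ≠ 0.5176 ✗
  …
  (4.5, 5.5, 165°): r_1=0.5176, r_2=0.5774, r_3=1.9319, r_4=1.0000, r_5=2.5882 — all match ✓
Unique over the lattice → pose = (4.5, 5.5, 165°).

(x, y, θ) = (4.5, 5.5, 165°)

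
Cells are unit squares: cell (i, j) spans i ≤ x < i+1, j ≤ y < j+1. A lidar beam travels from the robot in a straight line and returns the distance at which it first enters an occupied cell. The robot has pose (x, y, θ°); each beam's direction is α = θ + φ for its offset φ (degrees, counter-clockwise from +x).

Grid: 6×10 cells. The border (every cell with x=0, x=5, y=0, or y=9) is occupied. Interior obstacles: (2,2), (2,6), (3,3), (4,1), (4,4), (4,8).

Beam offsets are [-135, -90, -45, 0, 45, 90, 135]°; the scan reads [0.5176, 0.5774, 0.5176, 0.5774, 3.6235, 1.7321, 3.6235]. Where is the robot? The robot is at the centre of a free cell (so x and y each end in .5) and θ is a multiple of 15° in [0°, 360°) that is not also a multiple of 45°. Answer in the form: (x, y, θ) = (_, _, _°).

The pose lattice has 26·16 = 416 candidates. Test each by forward raycasting.
  (3.5, 2.5, 150°): beam 1 = 1.5529 ≠ 0.5176 ✗
  (1.5, 2.5, 15°): beam 1 = 1.0000 ≠ 0.5176 ✗
  (3.5, 7.5, 330°): beam 1 = 2.5882 ≠ 0.5176 ✗
  (2.5, 4.5, 195°): beam 1 = 4.0415 ≠ 0.5176 ✗
  …
  (4.5, 7.5, 120°): r_1=0.5176, r_2=0.5774, r_3=0.5176, r_4=0.5774, r_5=3.6235, r_6=1.7321, r_7=3.6235 — all match ✓
Only this pose fits every beam.

(x, y, θ) = (4.5, 7.5, 120°)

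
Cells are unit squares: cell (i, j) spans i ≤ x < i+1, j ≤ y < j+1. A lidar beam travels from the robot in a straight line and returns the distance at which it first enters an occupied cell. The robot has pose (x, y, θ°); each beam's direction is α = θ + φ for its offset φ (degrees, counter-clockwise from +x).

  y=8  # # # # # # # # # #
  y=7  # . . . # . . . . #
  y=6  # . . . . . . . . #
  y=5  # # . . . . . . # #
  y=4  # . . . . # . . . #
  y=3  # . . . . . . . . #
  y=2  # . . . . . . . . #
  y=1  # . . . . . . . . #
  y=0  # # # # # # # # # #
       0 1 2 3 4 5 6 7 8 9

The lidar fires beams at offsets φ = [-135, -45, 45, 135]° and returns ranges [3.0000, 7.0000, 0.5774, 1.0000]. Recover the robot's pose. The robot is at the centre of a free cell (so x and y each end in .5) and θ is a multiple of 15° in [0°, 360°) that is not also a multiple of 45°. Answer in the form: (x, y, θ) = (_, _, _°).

The pose lattice has 52·16 = 832 candidates. Test each by forward raycasting.
  (7.5, 1.5, 150°): beam 1 = 1.5529 ≠ 3.0000 ✗
  (1.5, 3.5, 15°): beam 1 = 1.0000 ≠ 3.0000 ✗
  (4.5, 3.5, 285°): beam 2 = 2.8868 ≠ 7.0000 ✗
  (8.5, 4.5, 30°): beam 1 = 3.6235 ≠ 3.0000 ✗
  …
  (7.5, 1.5, 195°): r_1=3.0000, r_2=7.0000, r_3=0.5774, r_4=1.0000 — all match ✓
Unique over the lattice → pose = (7.5, 1.5, 195°).

(x, y, θ) = (7.5, 1.5, 195°)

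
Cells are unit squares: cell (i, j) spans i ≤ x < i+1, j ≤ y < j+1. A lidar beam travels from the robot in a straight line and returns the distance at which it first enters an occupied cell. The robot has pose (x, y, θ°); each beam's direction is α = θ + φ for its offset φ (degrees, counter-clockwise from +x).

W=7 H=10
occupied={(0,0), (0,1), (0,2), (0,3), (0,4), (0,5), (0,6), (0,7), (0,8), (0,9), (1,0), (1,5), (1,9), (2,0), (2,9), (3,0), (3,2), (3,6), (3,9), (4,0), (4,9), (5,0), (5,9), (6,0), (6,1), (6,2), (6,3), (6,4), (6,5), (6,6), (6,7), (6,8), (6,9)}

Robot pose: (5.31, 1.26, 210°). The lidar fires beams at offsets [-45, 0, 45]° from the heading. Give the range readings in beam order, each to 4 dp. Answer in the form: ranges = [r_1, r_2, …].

ranges = [4.4620, 0.5200, 0.2692]

beam 1: φ=-45°, α=165°
  d=(-0.9659,0.2588)  start (5,1)  tX=0.3209 tY=2.8591  stride 1/|dx|=1.0353 1/|dy|=3.8637
    cross x-line → (4,1), t=0.3209
    cross x-line → (3,1), t=1.3562
    cross x-line → (2,1), t=2.3915
    cross y-line → (2,2), t=2.8591
    cross x-line → (1,2), t=3.4268
    cross x-line → (0,2), t=4.4620 (wall)
  → r_1 = 4.4620
beam 2: φ=0°, α=210°
  d=(-0.8660,-0.5000)  start (5,1)  tX=0.3580 tY=0.5200  stride 1/|dx|=1.1547 1/|dy|=2.0000
    cross x-line → (4,1), t=0.3580
    cross y-line → (4,0), t=0.5200 (wall)
  → r_2 = 0.5200
beam 3: φ=45°, α=255°
  d=(-0.2588,-0.9659)  start (5,1)  tX=1.1977 tY=0.2692  stride 1/|dx|=3.8637 1/|dy|=1.0353
    cross y-line → (5,0), t=0.2692 (wall)
  → r_3 = 0.2692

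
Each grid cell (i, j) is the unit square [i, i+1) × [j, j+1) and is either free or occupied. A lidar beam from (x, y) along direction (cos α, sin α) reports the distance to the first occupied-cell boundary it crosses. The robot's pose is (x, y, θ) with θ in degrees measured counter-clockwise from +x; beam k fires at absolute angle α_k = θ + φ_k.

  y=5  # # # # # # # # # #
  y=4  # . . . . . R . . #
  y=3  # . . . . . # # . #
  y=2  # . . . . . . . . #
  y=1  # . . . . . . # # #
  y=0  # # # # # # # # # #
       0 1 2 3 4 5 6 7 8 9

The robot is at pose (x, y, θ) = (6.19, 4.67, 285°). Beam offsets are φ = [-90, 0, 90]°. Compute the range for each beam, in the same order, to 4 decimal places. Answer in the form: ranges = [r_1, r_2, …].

ranges = [5.3731, 0.6936, 1.2750]

beam 1: φ=-90°, α=195°
  dir = (cos 195°, sin 195°) = (-0.9659, -0.2588); from cell (6,4)
  next x-line at t=0.1967, next y-line at t=2.5887; Δt_x=1.0353, Δt_y=3.8637
    x: enter (5,4) at t=0.1967
    x: enter (4,4) at t=1.2320
    x: enter (3,4) at t=2.2673
    y: enter (3,3) at t=2.5887
    x: enter (2,3) at t=3.3025
    x: enter (1,3) at t=4.3378
    x: enter (0,3) at t=5.3731 ← occupied
  → r_1 = 5.3731
beam 2: φ=0°, α=285°
  dir = (cos 285°, sin 285°) = (0.2588, -0.9659); from cell (6,4)
  next x-line at t=3.1296, next y-line at t=0.6936; Δt_x=3.8637, Δt_y=1.0353
    y: enter (6,3) at t=0.6936 ← occupied
  → r_2 = 0.6936
beam 3: φ=90°, α=15°
  dir = (cos 15°, sin 15°) = (0.9659, 0.2588); from cell (6,4)
  next x-line at t=0.8386, next y-line at t=1.2750; Δt_x=1.0353, Δt_y=3.8637
    x: enter (7,4) at t=0.8386
    y: enter (7,5) at t=1.2750 ← occupied
  → r_3 = 1.2750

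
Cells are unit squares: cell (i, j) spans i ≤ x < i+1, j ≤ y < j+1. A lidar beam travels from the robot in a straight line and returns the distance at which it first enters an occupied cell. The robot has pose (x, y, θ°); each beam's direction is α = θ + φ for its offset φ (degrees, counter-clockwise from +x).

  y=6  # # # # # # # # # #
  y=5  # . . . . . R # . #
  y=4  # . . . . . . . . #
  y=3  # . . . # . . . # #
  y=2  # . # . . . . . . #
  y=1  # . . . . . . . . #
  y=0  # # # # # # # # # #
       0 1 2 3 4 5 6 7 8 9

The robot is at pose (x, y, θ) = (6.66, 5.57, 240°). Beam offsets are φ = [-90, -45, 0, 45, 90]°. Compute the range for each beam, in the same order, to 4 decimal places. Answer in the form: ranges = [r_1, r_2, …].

ranges = [0.8600, 5.8597, 5.2770, 4.7312, 0.3926]

beam 1: φ=-90°, α=150°
  dir = (cos 150°, sin 150°) = (-0.8660, 0.5000); from cell (6,5)
  next x-line at t=0.7621, next y-line at t=0.8600; Δt_x=1.1547, Δt_y=2.0000
    x: enter (5,5) at t=0.7621
    y: enter (5,6) at t=0.8600 ← occupied
  → r_1 = 0.8600
beam 2: φ=-45°, α=195°
  dir = (cos 195°, sin 195°) = (-0.9659, -0.2588); from cell (6,5)
  next x-line at t=0.6833, next y-line at t=2.2023; Δt_x=1.0353, Δt_y=3.8637
    x: enter (5,5) at t=0.6833
    x: enter (4,5) at t=1.7186
    y: enter (4,4) at t=2.2023
    x: enter (3,4) at t=2.7538
    x: enter (2,4) at t=3.7891
    x: enter (1,4) at t=4.8244
    x: enter (0,4) at t=5.8597 ← occupied
  → r_2 = 5.8597
beam 3: φ=0°, α=240°
  dir = (cos 240°, sin 240°) = (-0.5000, -0.8660); from cell (6,5)
  next x-line at t=1.3200, next y-line at t=0.6582; Δt_x=2.0000, Δt_y=1.1547
    y: enter (6,4) at t=0.6582
    x: enter (5,4) at t=1.3200
    y: enter (5,3) at t=1.8129
    y: enter (5,2) at t=2.9676
    x: enter (4,2) at t=3.3200
    y: enter (4,1) at t=4.1223
    y: enter (4,0) at t=5.2770 ← occupied
  → r_3 = 5.2770
beam 4: φ=45°, α=285°
  dir = (cos 285°, sin 285°) = (0.2588, -0.9659); from cell (6,5)
  next x-line at t=1.3137, next y-line at t=0.5901; Δt_x=3.8637, Δt_y=1.0353
    y: enter (6,4) at t=0.5901
    x: enter (7,4) at t=1.3137
    y: enter (7,3) at t=1.6254
    y: enter (7,2) at t=2.6607
    y: enter (7,1) at t=3.6959
    y: enter (7,0) at t=4.7312 ← occupied
  → r_4 = 4.7312
beam 5: φ=90°, α=330°
  dir = (cos 330°, sin 330°) = (0.8660, -0.5000); from cell (6,5)
  next x-line at t=0.3926, next y-line at t=1.1400; Δt_x=1.1547, Δt_y=2.0000
    x: enter (7,5) at t=0.3926 ← occupied
  → r_5 = 0.3926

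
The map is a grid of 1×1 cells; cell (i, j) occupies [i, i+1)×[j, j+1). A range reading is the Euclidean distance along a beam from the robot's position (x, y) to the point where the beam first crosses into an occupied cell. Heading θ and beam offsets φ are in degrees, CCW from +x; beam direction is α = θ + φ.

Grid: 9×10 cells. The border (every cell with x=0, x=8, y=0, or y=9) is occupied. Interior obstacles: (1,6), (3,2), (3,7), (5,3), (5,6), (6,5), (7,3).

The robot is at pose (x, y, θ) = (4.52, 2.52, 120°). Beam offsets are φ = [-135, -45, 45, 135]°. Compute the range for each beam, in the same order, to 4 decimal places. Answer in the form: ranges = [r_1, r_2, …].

beam 1: φ=-135°, α=345°
  cosα=0.9659 sinα=-0.2588 | (4,2) | tMaxX 0.4969 tMaxY 2.0091 | tΔX 1.0353 tΔY 3.8637
    t=0.4969 [x] (5,2)
    t=1.5322 [x] (6,2)
    t=2.0091 [y] (6,1)
    t=2.5675 [x] (7,1)
    t=3.6028 [x] (8,1) — stop
  → r_1 = 3.6028
beam 2: φ=-45°, α=75°
  cosα=0.2588 sinα=0.9659 | (4,2) | tMaxX 1.8546 tMaxY 0.4969 | tΔX 3.8637 tΔY 1.0353
    t=0.4969 [y] (4,3)
    t=1.5322 [y] (4,4)
    t=1.8546 [x] (5,4)
    t=2.5675 [y] (5,5)
    t=3.6028 [y] (5,6) — stop
  → r_2 = 3.6028
beam 3: φ=45°, α=165°
  cosα=-0.9659 sinα=0.2588 | (4,2) | tMaxX 0.5383 tMaxY 1.8546 | tΔX 1.0353 tΔY 3.8637
    t=0.5383 [x] (3,2) — stop
  → r_3 = 0.5383
beam 4: φ=135°, α=255°
  cosα=-0.2588 sinα=-0.9659 | (4,2) | tMaxX 2.0091 tMaxY 0.5383 | tΔX 3.8637 tΔY 1.0353
    t=0.5383 [y] (4,1)
    t=1.5736 [y] (4,0) — stop
  → r_4 = 1.5736

ranges = [3.6028, 3.6028, 0.5383, 1.5736]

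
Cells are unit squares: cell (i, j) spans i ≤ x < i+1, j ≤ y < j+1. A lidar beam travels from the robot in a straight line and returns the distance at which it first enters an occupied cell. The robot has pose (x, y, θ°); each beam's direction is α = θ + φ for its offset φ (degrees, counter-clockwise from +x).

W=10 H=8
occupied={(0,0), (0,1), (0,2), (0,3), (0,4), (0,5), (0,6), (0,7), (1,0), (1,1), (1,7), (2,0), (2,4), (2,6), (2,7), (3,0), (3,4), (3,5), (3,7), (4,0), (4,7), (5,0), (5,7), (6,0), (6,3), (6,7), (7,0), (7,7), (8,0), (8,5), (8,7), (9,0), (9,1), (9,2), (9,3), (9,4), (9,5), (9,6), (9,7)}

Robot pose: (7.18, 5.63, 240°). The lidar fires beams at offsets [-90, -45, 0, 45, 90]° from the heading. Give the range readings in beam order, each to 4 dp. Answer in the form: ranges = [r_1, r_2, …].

beam 1: φ=-90°, α=150°
  dir = (cos 150°, sin 150°) = (-0.8660, 0.5000); from cell (7,5)
  next x-line at t=0.2078, next y-line at t=0.7400; Δt_x=1.1547, Δt_y=2.0000
    x: enter (6,5) at t=0.2078
    y: enter (6,6) at t=0.7400
    x: enter (5,6) at t=1.3625
    x: enter (4,6) at t=2.5172
    y: enter (4,7) at t=2.7400 ← occupied
  → r_1 = 2.7400
beam 2: φ=-45°, α=195°
  dir = (cos 195°, sin 195°) = (-0.9659, -0.2588); from cell (7,5)
  next x-line at t=0.1863, next y-line at t=2.4341; Δt_x=1.0353, Δt_y=3.8637
    x: enter (6,5) at t=0.1863
    x: enter (5,5) at t=1.2216
    x: enter (4,5) at t=2.2569
    y: enter (4,4) at t=2.4341
    x: enter (3,4) at t=3.2922 ← occupied
  → r_2 = 3.2922
beam 3: φ=0°, α=240°
  dir = (cos 240°, sin 240°) = (-0.5000, -0.8660); from cell (7,5)
  next x-line at t=0.3600, next y-line at t=0.7275; Δt_x=2.0000, Δt_y=1.1547
    x: enter (6,5) at t=0.3600
    y: enter (6,4) at t=0.7275
    y: enter (6,3) at t=1.8822 ← occupied
  → r_3 = 1.8822
beam 4: φ=45°, α=285°
  dir = (cos 285°, sin 285°) = (0.2588, -0.9659); from cell (7,5)
  next x-line at t=3.1682, next y-line at t=0.6522; Δt_x=3.8637, Δt_y=1.0353
    y: enter (7,4) at t=0.6522
    y: enter (7,3) at t=1.6875
    y: enter (7,2) at t=2.7228
    x: enter (8,2) at t=3.1682
    y: enter (8,1) at t=3.7581
    y: enter (8,0) at t=4.7933 ← occupied
  → r_4 = 4.7933
beam 5: φ=90°, α=330°
  dir = (cos 330°, sin 330°) = (0.8660, -0.5000); from cell (7,5)
  next x-line at t=0.9469, next y-line at t=1.2600; Δt_x=1.1547, Δt_y=2.0000
    x: enter (8,5) at t=0.9469 ← occupied
  → r_5 = 0.9469

ranges = [2.7400, 3.2922, 1.8822, 4.7933, 0.9469]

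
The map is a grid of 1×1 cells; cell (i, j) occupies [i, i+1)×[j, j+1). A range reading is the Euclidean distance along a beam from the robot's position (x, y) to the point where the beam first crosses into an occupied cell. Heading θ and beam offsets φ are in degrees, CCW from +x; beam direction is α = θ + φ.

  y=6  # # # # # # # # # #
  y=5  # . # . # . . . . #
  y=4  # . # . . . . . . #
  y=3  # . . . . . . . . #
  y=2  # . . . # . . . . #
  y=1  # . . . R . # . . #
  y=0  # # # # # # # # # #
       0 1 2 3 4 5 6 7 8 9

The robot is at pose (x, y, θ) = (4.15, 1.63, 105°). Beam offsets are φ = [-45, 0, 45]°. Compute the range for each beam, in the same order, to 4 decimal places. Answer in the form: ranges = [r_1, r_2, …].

beam 1: φ=-45°, α=60°
  d=(0.5000,0.8660)  start (4,1)  tX=1.7000 tY=0.4272  stride 1/|dx|=2.0000 1/|dy|=1.1547
    cross y-line → (4,2), t=0.4272 (wall)
  → r_1 = 0.4272
beam 2: φ=0°, α=105°
  d=(-0.2588,0.9659)  start (4,1)  tX=0.5796 tY=0.3831  stride 1/|dx|=3.8637 1/|dy|=1.0353
    cross y-line → (4,2), t=0.3831 (wall)
  → r_2 = 0.3831
beam 3: φ=45°, α=150°
  d=(-0.8660,0.5000)  start (4,1)  tX=0.1732 tY=0.7400  stride 1/|dx|=1.1547 1/|dy|=2.0000
    cross x-line → (3,1), t=0.1732
    cross y-line → (3,2), t=0.7400
    cross x-line → (2,2), t=1.3279
    cross x-line → (1,2), t=2.4826
    cross y-line → (1,3), t=2.7400
    cross x-line → (0,3), t=3.6373 (wall)
  → r_3 = 3.6373

ranges = [0.4272, 0.3831, 3.6373]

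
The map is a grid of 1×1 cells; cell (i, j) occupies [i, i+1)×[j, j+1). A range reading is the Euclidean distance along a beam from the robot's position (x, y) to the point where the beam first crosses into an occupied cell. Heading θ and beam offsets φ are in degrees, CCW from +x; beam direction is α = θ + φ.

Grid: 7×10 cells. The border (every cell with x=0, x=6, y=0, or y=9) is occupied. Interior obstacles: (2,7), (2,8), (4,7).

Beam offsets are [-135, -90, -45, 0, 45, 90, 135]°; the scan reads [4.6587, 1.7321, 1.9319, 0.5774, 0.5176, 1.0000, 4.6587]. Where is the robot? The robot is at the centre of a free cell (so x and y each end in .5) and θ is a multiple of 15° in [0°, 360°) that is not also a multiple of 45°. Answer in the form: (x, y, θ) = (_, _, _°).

Enumerate (i+0.5, j+0.5, θ) over the 37 free cells and 16 admissible headings. For each, cast all 7 beams and compare to the given ranges.
  (5.5, 8.5, 330°): beam 1 = 2.5882 ≠ 4.6587 ✗
  (1.5, 8.5, 195°): beam 1 = 0.5774 ≠ 4.6587 ✗
  (1.5, 4.5, 30°): beam 1 = 1.9319 ≠ 4.6587 ✗
  …
  (1.5, 5.5, 150°): r_1=4.6587, r_2=1.7321, r_3=1.9319, r_4=0.5774, r_5=0.5176, r_6=1.0000, r_7=4.6587 — all match ✓
Only this pose fits every beam.

(x, y, θ) = (1.5, 5.5, 150°)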